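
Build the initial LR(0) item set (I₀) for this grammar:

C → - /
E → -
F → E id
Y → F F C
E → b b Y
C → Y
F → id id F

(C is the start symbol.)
{ [C → . - /], [C → . Y], [C' → . C], [E → . -], [E → . b b Y], [F → . E id], [F → . id id F], [Y → . F F C] }

First, augment the grammar with C' → C
I₀ = CLOSURE({ [C' → . C] }):
  [C' → . C] has the dot before C: add [C → . - /], [C → . Y]
  [C → . Y] has the dot before Y: add [Y → . F F C]
  [Y → . F F C] has the dot before F: add [F → . E id], [F → . id id F]
  [F → . E id] has the dot before E: add [E → . -], [E → . b b Y]
No further items can be added.

I₀ = { [C → . - /], [C → . Y], [C' → . C], [E → . -], [E → . b b Y], [F → . E id], [F → . id id F], [Y → . F F C] }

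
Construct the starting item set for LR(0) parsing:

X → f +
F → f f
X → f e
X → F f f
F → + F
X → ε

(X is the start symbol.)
{ [F → . + F], [F → . f f], [X → . F f f], [X → . f +], [X → . f e], [X → .], [X' → . X] }

First, augment the grammar with X' → X
I₀ = CLOSURE({ [X' → . X] }):
  [X' → . X] has the dot before X: add [X → . f +], [X → . f e], [X → . F f f], [X → .]
  [X → . F f f] has the dot before F: add [F → . f f], [F → . + F]
No further items can be added.

I₀ = { [F → . + F], [F → . f f], [X → . F f f], [X → . f +], [X → . f e], [X → .], [X' → . X] }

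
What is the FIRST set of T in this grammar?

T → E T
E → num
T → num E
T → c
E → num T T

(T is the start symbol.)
{ 'c', 'num' }

To compute FIRST(T), examine every production with T on the left-hand side, reading each right-hand side left to right until a non-nullable symbol is reached.

FIRST sets of the other non-terminals involved (by the same procedure, iterated to a fixed point):
  FIRST(E) = { 'num' }

From T → E T:
  - E is a non-terminal: add FIRST(E) \ {ε} = { 'num' }
    E is not nullable, so stop
From T → num E:
  - num is a terminal: add 'num' and stop
From T → c:
  - c is a terminal: add 'c' and stop

Collecting: FIRST(T) = { 'c', 'num' }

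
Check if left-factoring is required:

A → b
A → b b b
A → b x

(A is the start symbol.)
Left-factoring is needed when two productions for the same non-terminal
share a common prefix on the right-hand side.

Productions for A:
  A → b
  A → b b b
  A → b x

Found common prefix 'b' in productions for A

Answer: Yes, A has productions with common prefix 'b'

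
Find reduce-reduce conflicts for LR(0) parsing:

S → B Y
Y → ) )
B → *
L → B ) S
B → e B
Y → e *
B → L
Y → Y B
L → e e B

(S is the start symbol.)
A reduce-reduce conflict occurs when an LR(0) state has two complete items [A → α .] and [B → β .] — both call for a reduction, and with no lookahead the parser cannot choose between them.

Augment with S' → S and build the canonical LR(0) collection (I0 = CLOSURE({[S' → . S]}), then GOTO on every symbol after a dot until no new states appear). It has 17 states:
  I0: { [B → . *], [B → . L], [B → . e B], [L → . B ) S], [L → . e e B], [S → . B Y], [S' → . S] }  — shift
  I1: { [B → * .] }  — reduce
  I2: { [L → B . ) S], [S → B . Y], [Y → . ) )], [Y → . Y B], [Y → . e *] }  — shift
  I3: { [B → L .] }  — reduce
  I4: { [S' → S .] }  — accept
  I5: { [B → . *], [B → . L], [B → . e B], [B → e . B], [L → . B ) S], [L → . e e B], [L → e . e B] }  — shift
  I6: { [B → e B .], [L → B . ) S] }  — shift, reduce
  I7: { [B → . *], [B → . L], [B → . e B], [B → e . B], [L → . B ) S], [L → . e e B], [L → e . e B], [L → e e . B] }  — shift
  I8: { [B → e B .], [L → B . ) S], [L → e e B .] }  — shift, 2 reduces
  I9: { [B → . *], [B → . L], [B → . e B], [L → . B ) S], [L → . e e B], [L → B ) . S], [S → . B Y] }  — shift
  I10: { [L → B ) S .] }  — reduce
  I11: { [B → . *], [B → . L], [B → . e B], [L → . B ) S], [L → . e e B], [L → B ) . S], [S → . B Y], [Y → ) . )] }  — shift
  I12: { [B → . *], [B → . L], [B → . e B], [L → . B ) S], [L → . e e B], [S → B Y .], [Y → Y . B] }  — shift, reduce
  I13: { [Y → e . *] }  — shift
  I14: { [Y → e * .] }  — reduce
  I15: { [L → B . ) S], [Y → Y B .] }  — shift, reduce
  I16: { [Y → ) ) .] }  — reduce

I8 contains complete items [B → e B .], [L → e e B .] — reduce-reduce conflict.

Answer: Yes — I8: [B → e B .] vs [L → e e B .]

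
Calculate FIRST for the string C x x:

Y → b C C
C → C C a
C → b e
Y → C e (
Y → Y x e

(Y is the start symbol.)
{ 'b' }

FIRST sets of the non-terminals involved (from the grammar, by fixed-point iteration):
  FIRST(C) = { 'b' }

To compute FIRST(C x x), process the symbols left to right:
Symbol C is a non-terminal. Add FIRST(C) \ {ε} = { 'b' }
C is not nullable (ε ∉ FIRST(C)), so stop here.
FIRST(C x x) = { 'b' }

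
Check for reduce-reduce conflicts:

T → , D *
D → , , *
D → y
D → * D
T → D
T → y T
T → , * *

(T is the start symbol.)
No reduce-reduce conflicts

A reduce-reduce conflict occurs when an LR(0) state has two complete items [A → α .] and [B → β .] — both call for a reduction, and with no lookahead the parser cannot choose between them.

Augment with T' → T and build the canonical LR(0) collection (I0 = CLOSURE({[T' → . T]}), then GOTO on every symbol after a dot until no new states appear). It has 17 states:
  I0: { [D → . * D], [D → . , , *], [D → . y], [T → . , * *], [T → . , D *], [T → . D], [T → . y T], [T' → . T] }  — shift
  I1: { [D → * . D], [D → . * D], [D → . , , *], [D → . y] }  — shift
  I2: { [D → , . , *], [D → . * D], [D → . , , *], [D → . y], [T → , . * *], [T → , . D *] }  — shift
  I3: { [T → D .] }  — reduce
  I4: { [T' → T .] }  — accept
  I5: { [D → . * D], [D → . , , *], [D → . y], [D → y .], [T → . , * *], [T → . , D *], [T → . D], [T → . y T], [T → y . T] }  — shift, reduce
  I6: { [T → y T .] }  — reduce
  I7: { [D → * . D], [D → . * D], [D → . , , *], [D → . y], [T → , * . *] }  — shift
  I8: { [D → , , . *], [D → , . , *] }  — shift
  I9: { [T → , D . *] }  — shift
  I10: { [D → y .] }  — reduce
  I11: { [T → , D * .] }  — reduce
  I12: { [D → , , * .] }  — reduce
  I13: { [D → , , . *] }  — shift
  I14: { [D → * . D], [D → . * D], [D → . , , *], [D → . y], [T → , * * .] }  — shift, reduce
  I15: { [D → , . , *] }  — shift
  I16: { [D → * D .] }  — reduce

No state contains more than one complete item.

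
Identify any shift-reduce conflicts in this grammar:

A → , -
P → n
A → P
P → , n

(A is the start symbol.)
No shift-reduce conflicts

A shift-reduce conflict occurs when an LR(0) state has both:
  - a complete (reduce) item [A → α .] (dot at the end), and
  - a shift item [B → β . c γ] (dot before a terminal).

Augment with A' → A and build the canonical LR(0) collection (I0 = CLOSURE({[A' → . A]}), then GOTO on every symbol after a dot until no new states appear). It has 7 states:
  I0: { [A → . , -], [A → . P], [A' → . A], [P → . , n], [P → . n] }  — shift
  I1: { [A → , . -], [P → , . n] }  — shift
  I2: { [A' → A .] }  — accept
  I3: { [A → P .] }  — reduce
  I4: { [P → n .] }  — reduce
  I5: { [A → , - .] }  — reduce
  I6: { [P → , n .] }  — reduce

No state contains both a complete item and a shift item.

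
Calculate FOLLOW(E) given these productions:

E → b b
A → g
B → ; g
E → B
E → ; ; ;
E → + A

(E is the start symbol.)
To compute FOLLOW(E), find every occurrence of E on a right-hand side N → α E β: add FIRST(β) \ {ε}, and if β is empty or nullable also add FOLLOW(N). Iterate to a fixed point.

E is the start symbol, so $ ∈ FOLLOW(E).
E does not occur on any right-hand side.

Taking the union: FOLLOW(E) = { $ }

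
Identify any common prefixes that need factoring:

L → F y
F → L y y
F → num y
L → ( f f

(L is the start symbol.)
Left-factoring is needed when two productions for the same non-terminal
share a common prefix on the right-hand side.

Productions for L:
  L → F y
  L → ( f f
Productions for F:
  F → L y y
  F → num y

No common prefixes found.

Answer: No, left-factoring is not needed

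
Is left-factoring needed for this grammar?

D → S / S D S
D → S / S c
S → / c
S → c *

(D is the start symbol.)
Left-factoring is needed when two productions for the same non-terminal
share a common prefix on the right-hand side.

Productions for D:
  D → S / S D S
  D → S / S c
Productions for S:
  S → / c
  S → c *

Found common prefix 'S / S' in productions for D

Answer: Yes, D has productions with common prefix 'S / S'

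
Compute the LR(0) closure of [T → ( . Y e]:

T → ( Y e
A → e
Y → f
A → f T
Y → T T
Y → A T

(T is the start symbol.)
Start with: [T → ( . Y e]
  [T → ( . Y e] has the dot before Y: add [Y → . f], [Y → . T T], [Y → . A T]
  [Y → . T T] has the dot before T: add [T → . ( Y e]
  [Y → . A T] has the dot before A: add [A → . e], [A → . f T]
No further items can be added.

CLOSURE = { [A → . e], [A → . f T], [T → ( . Y e], [T → . ( Y e], [Y → . A T], [Y → . T T], [Y → . f] }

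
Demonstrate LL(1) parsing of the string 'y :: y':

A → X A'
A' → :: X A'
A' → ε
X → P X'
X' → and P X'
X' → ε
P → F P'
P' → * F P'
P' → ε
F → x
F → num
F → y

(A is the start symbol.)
Stack is shown with the top on the left.

Stack         Input     Action
------------------------------
A $           y :: y $  output A → X A'
X A' $        y :: y $  output X → P X'
P X' A' $     y :: y $  output P → F P'
F P' X' A' $  y :: y $  output F → y
y P' X' A' $  y :: y $  match 'y'
P' X' A' $    :: y $    output P' → ε
X' A' $       :: y $    output X' → ε
A' $          :: y $    output A' → :: X A'
:: X A' $     :: y $    match '::'
X A' $        y $       output X → P X'
P X' A' $     y $       output P → F P'
F P' X' A' $  y $       output F → y
y P' X' A' $  y $       match 'y'
P' X' A' $    $         output P' → ε
X' A' $       $         output X' → ε
A' $          $         output A' → ε
$             $         accept

The string is accepted.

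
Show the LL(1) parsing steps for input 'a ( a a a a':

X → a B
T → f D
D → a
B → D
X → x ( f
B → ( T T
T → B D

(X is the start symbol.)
Stack is shown with the top on the left.

Stack    Input          Action
------------------------------
X $      a ( a a a a $  output X → a B
a B $    a ( a a a a $  match 'a'
B $      ( a a a a $    output B → ( T T
( T T $  ( a a a a $    match '('
T T $    a a a a $      output T → B D
B D T $  a a a a $      output B → D
D D T $  a a a a $      output D → a
a D T $  a a a a $      match 'a'
D T $    a a a $        output D → a
a T $    a a a $        match 'a'
T $      a a $          output T → B D
B D $    a a $          output B → D
D D $    a a $          output D → a
a D $    a a $          match 'a'
D $      a $            output D → a
a $      a $            match 'a'
$        $              accept

The string is accepted.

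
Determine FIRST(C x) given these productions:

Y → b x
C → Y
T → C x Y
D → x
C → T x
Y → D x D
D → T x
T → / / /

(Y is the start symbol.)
{ '/', 'b', 'x' }

FIRST sets of the non-terminals involved (from the grammar, by fixed-point iteration):
  FIRST(C) = { '/', 'b', 'x' }

To compute FIRST(C x), process the symbols left to right:
Symbol C is a non-terminal. Add FIRST(C) \ {ε} = { '/', 'b', 'x' }
C is not nullable (ε ∉ FIRST(C)), so stop here.
FIRST(C x) = { '/', 'b', 'x' }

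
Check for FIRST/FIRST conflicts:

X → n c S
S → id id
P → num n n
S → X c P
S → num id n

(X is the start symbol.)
No FIRST/FIRST conflicts.

A FIRST/FIRST conflict occurs when two productions N → α and N → β for the same non-terminal have FIRST(α) ∩ FIRST(β) ≠ ∅ (with ε ∈ FIRST of a nullable right-hand side, so two nullable alternatives also conflict).

FIRST sets of the non-terminals at (or reachable through a nullable prefix from) the front of some alternative:
  FIRST(X) = { 'n' }

Productions for S:
  S → id id: FIRST = { 'id' }
  S → X c P: FIRST = { 'n' }
  S → num id n: FIRST = { 'num' }
X, P have only one production, so no FIRST/FIRST conflict is possible there.

All alternatives of each non-terminal have pairwise disjoint FIRST sets.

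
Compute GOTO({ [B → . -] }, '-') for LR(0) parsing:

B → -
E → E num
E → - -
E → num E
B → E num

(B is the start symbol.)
GOTO(I, '-') = CLOSURE({ [A → αX.β] : [A → α.Xβ] ∈ I, X = '-' })

Items with dot before '-', with the dot advanced:
  [B → . -] → [B → - .]
Closure adds nothing (no advanced item has the dot before a non-terminal).

GOTO = { [B → - .] }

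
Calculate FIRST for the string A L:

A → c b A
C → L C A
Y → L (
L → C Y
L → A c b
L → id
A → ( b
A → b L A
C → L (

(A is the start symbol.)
FIRST sets of the non-terminals involved (from the grammar, by fixed-point iteration):
  FIRST(A) = { '(', 'b', 'c' }

To compute FIRST(A L), process the symbols left to right:
Symbol A is a non-terminal. Add FIRST(A) \ {ε} = { '(', 'b', 'c' }
A is not nullable (ε ∉ FIRST(A)), so stop here.
FIRST(A L) = { '(', 'b', 'c' }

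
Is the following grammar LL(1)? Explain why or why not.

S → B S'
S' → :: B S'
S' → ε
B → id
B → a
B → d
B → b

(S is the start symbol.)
A grammar is LL(1) if for each non-terminal N with multiple productions, the predict sets of those productions are pairwise disjoint, where PREDICT(N → α) = (FIRST(α) \ {ε}) ∪ (FOLLOW(N) if α ⇒* ε).

Relevant sets:
  FOLLOW(S') = { $ }

For S':
  PREDICT(S' → :: B S') = { '::' }
  PREDICT(S' → ε) = { $ }
For B:
  PREDICT(B → id) = { 'id' }
  PREDICT(B → a) = { 'a' }
  PREDICT(B → d) = { 'd' }
  PREDICT(B → b) = { 'b' }
S has a single production, so nothing to check there.

All predict sets are disjoint. The grammar IS LL(1).

Answer: Yes, the grammar is LL(1).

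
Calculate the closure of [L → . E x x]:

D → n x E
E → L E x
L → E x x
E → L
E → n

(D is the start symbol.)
{ [E → . L E x], [E → . L], [E → . n], [L → . E x x] }

To compute CLOSURE, for each item [A → α.Bβ] where B is a non-terminal, add [B → .γ] for all productions B → γ; repeat for the newly added items until nothing changes.

Start with: [L → . E x x]
  [L → . E x x] has the dot before E: add [E → . L E x], [E → . L], [E → . n]
  [E → . L E x] has the dot before L: all L-items already present
No further items can be added.

CLOSURE = { [E → . L E x], [E → . L], [E → . n], [L → . E x x] }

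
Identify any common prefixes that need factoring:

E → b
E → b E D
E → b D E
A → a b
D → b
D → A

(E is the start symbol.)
Yes, E has productions with common prefix 'b'

Left-factoring is needed when two productions for the same non-terminal
share a common prefix on the right-hand side.

Productions for E:
  E → b
  E → b E D
  E → b D E
Productions for D:
  D → b
  D → A

Found common prefix 'b' in productions for E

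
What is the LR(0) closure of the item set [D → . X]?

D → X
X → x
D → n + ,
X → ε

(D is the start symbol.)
To compute CLOSURE, for each item [A → α.Bβ] where B is a non-terminal, add [B → .γ] for all productions B → γ; repeat for the newly added items until nothing changes.

Start with: [D → . X]
  [D → . X] has the dot before X: add [X → . x], [X → .]
No further items can be added.

CLOSURE = { [D → . X], [X → . x], [X → .] }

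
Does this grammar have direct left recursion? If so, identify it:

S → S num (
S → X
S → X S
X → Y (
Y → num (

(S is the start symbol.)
S → S num (: LEFT RECURSIVE (starts with S)
S → X: starts with X
S → X S: starts with X
X → Y (: starts with Y
Y → num (: starts with num

The grammar has direct left recursion on: S.

Answer: Yes, S is left-recursive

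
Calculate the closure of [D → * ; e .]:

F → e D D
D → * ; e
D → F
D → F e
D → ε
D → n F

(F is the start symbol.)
To compute CLOSURE, for each item [A → α.Bβ] where B is a non-terminal, add [B → .γ] for all productions B → γ; repeat for the newly added items until nothing changes.

Start with: [D → * ; e .]
The dot is at the end, so nothing is added.

CLOSURE = { [D → * ; e .] }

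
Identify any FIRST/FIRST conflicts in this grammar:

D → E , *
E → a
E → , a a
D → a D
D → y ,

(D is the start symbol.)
FIRST sets of the non-terminals at (or reachable through a nullable prefix from) the front of some alternative:
  FIRST(E) = { ',', 'a' }

Productions for D:
  D → E , *: FIRST = { ',', 'a' }
  D → a D: FIRST = { 'a' }
  D → y ,: FIRST = { 'y' }
Productions for E:
  E → a: FIRST = { 'a' }
  E → , a a: FIRST = { ',' }

Conflict for D: D → E , * and D → a D
  Overlap: { 'a' }

Answer: Yes. D → E ',' '*' / D → a D on { 'a' }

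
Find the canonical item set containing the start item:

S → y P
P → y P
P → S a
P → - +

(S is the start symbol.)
{ [S → . y P], [S' → . S] }

First, augment the grammar with S' → S
I₀ = CLOSURE({ [S' → . S] }):
  [S' → . S] has the dot before S: add [S → . y P]
No further items can be added.

I₀ = { [S → . y P], [S' → . S] }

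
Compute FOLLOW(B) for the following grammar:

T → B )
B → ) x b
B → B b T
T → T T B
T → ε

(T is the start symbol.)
In T → B ): B is followed by ')', add FIRST(')') \ {ε} = { ')' }
In B → B b T: B is followed by b T, add FIRST(b T) \ {ε} = { 'b' }
In T → T T B: B is at the end, add FOLLOW(T)

The FOLLOW sets referred to above (computed the same way, to a fixed point):
  FOLLOW(T) = { $, ')', 'b' }

Taking the union: FOLLOW(B) = { $, ')', 'b' }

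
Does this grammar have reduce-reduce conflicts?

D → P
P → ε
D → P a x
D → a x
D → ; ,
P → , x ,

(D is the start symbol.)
A reduce-reduce conflict occurs when an LR(0) state has two complete items [A → α .] and [B → β .] — both call for a reduction, and with no lookahead the parser cannot choose between them.

Augment with D' → D and build the canonical LR(0) collection (I0 = CLOSURE({[D' → . D]}), then GOTO on every symbol after a dot until no new states appear). It has 12 states:
  I0: { [D → . ; ,], [D → . P a x], [D → . P], [D → . a x], [D' → . D], [P → . , x ,], [P → .] }  — shift, reduce
  I1: { [P → , . x ,] }  — shift
  I2: { [D → ; . ,] }  — shift
  I3: { [D' → D .] }  — accept
  I4: { [D → P . a x], [D → P .] }  — shift, reduce
  I5: { [D → a . x] }  — shift
  I6: { [D → a x .] }  — reduce
  I7: { [D → P a . x] }  — shift
  I8: { [D → P a x .] }  — reduce
  I9: { [D → ; , .] }  — reduce
  I10: { [P → , x . ,] }  — shift
  I11: { [P → , x , .] }  — reduce

No state contains more than one complete item.

Answer: No reduce-reduce conflicts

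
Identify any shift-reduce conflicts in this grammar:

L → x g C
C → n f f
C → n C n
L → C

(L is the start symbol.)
No shift-reduce conflicts

Augment with L' → L and build the canonical LR(0) collection (I0 = CLOSURE({[L' → . L]}), then GOTO on every symbol after a dot until no new states appear). It has 11 states:
  I0: { [C → . n C n], [C → . n f f], [L → . C], [L → . x g C], [L' → . L] }  — shift
  I1: { [L → C .] }  — reduce
  I2: { [L' → L .] }  — accept
  I3: { [C → . n C n], [C → . n f f], [C → n . C n], [C → n . f f] }  — shift
  I4: { [L → x . g C] }  — shift
  I5: { [C → . n C n], [C → . n f f], [L → x g . C] }  — shift
  I6: { [L → x g C .] }  — reduce
  I7: { [C → n C . n] }  — shift
  I8: { [C → n f . f] }  — shift
  I9: { [C → n f f .] }  — reduce
  I10: { [C → n C n .] }  — reduce

No state contains both a complete item and a shift item.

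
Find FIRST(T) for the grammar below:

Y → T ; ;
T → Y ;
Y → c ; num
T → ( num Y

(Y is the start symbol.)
{ '(', 'c' }

To compute FIRST(T), examine every production with T on the left-hand side, reading each right-hand side left to right until a non-nullable symbol is reached.

FIRST sets of the other non-terminals involved (by the same procedure, iterated to a fixed point):
  FIRST(Y) = { '(', 'c' }

From T → Y ;:
  - Y is a non-terminal: add FIRST(Y) \ {ε} = { '(', 'c' }
    Y is not nullable, so stop
From T → ( num Y:
  - '(' is a terminal: add '(' and stop

Collecting: FIRST(T) = { '(', 'c' }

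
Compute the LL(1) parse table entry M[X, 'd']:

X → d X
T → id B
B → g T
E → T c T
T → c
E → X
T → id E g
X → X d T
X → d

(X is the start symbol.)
X → d X, X → X d T, X → d

To find M[X, 'd'], we find productions for X where 'd' is in the predict set (PREDICT(N → α) = (FIRST(α) \ {ε}) ∪ (FOLLOW(N) if α ⇒* ε)).

Relevant sets:
  FIRST(X) = { 'd' }

X → d X: PREDICT = { 'd' }
  'd' is in predict set, so this production goes in M[X, 'd']
X → X d T: PREDICT = { 'd' }
  'd' is in predict set, so this production goes in M[X, 'd']
X → d: PREDICT = { 'd' }
  'd' is in predict set, so this production goes in M[X, 'd']

M[X, 'd'] = X → d X, X → X d T, X → d  (a multiply-defined cell — the grammar is not LL(1))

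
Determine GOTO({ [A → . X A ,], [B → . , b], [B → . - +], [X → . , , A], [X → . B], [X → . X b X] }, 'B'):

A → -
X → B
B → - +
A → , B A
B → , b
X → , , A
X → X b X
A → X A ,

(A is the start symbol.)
GOTO(I, 'B') = CLOSURE({ [A → αX.β] : [A → α.Xβ] ∈ I, X = 'B' })

Items with dot before 'B', with the dot advanced:
  [X → . B] → [X → B .]
Closure adds nothing (no advanced item has the dot before a non-terminal).

GOTO = { [X → B .] }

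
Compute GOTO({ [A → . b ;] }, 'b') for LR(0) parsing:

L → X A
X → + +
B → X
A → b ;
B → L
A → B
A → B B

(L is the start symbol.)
GOTO(I, 'b') = CLOSURE({ [A → αX.β] : [A → α.Xβ] ∈ I, X = 'b' })

Items with dot before 'b', with the dot advanced:
  [A → . b ;] → [A → b . ;]
Closure adds nothing (no advanced item has the dot before a non-terminal).

GOTO = { [A → b . ;] }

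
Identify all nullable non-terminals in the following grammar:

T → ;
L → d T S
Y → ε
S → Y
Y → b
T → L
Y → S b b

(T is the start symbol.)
{ 'S', 'Y' }

ε-productions: Y → ε
So Y is immediately nullable.
S → Y: every symbol on the right is nullable, so S is nullable too.
No further non-terminal can be added: every production for the remaining non-terminals contains a terminal or a non-nullable non-terminal.
Nullable = { 'S', 'Y' }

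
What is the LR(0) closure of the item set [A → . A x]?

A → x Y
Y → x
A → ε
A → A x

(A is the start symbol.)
{ [A → . A x], [A → . x Y], [A → .] }

To compute CLOSURE, for each item [A → α.Bβ] where B is a non-terminal, add [B → .γ] for all productions B → γ; repeat for the newly added items until nothing changes.

Start with: [A → . A x]
  [A → . A x] has the dot before A: add [A → . x Y], [A → .]
No further items can be added.

CLOSURE = { [A → . A x], [A → . x Y], [A → .] }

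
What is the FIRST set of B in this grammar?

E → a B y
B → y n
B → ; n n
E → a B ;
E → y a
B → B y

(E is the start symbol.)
{ ';', 'y' }

To compute FIRST(B), examine every production with B on the left-hand side, reading each right-hand side left to right until a non-nullable symbol is reached.

From B → y n:
  - y is a terminal: add 'y' and stop
From B → ; n n:
  - ';' is a terminal: add ';' and stop
From B → B y:
  - B is the symbol being defined: contributes nothing new
    B is not nullable, so stop

Collecting: FIRST(B) = { ';', 'y' }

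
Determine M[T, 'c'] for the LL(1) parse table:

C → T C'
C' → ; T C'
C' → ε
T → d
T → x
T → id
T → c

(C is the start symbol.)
To find M[T, 'c'], we find productions for T where 'c' is in the predict set (PREDICT(N → α) = (FIRST(α) \ {ε}) ∪ (FOLLOW(N) if α ⇒* ε)).

T → d: PREDICT = { 'd' }
T → x: PREDICT = { 'x' }
T → id: PREDICT = { 'id' }
T → c: PREDICT = { 'c' }
  'c' is in predict set, so this production goes in M[T, 'c']

M[T, 'c'] = T → c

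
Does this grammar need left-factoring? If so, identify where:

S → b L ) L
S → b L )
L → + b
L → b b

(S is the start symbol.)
Left-factoring is needed when two productions for the same non-terminal
share a common prefix on the right-hand side.

Productions for S:
  S → b L ) L
  S → b L )
Productions for L:
  L → + b
  L → b b

Found common prefix 'b L )' in productions for S

Answer: Yes, S has productions with common prefix 'b L )'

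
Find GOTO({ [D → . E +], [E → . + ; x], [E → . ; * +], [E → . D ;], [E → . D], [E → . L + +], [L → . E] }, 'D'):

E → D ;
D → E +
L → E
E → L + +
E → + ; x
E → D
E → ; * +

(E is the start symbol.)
GOTO(I, 'D') = CLOSURE({ [A → αX.β] : [A → α.Xβ] ∈ I, X = 'D' })

Items with dot before 'D', with the dot advanced:
  [E → . D] → [E → D .]
  [E → . D ;] → [E → D . ;]
Closure adds nothing (no advanced item has the dot before a non-terminal).

GOTO = { [E → D . ;], [E → D .] }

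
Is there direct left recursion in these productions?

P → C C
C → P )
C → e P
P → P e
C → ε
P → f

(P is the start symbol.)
P → C C: starts with C
C → P ): starts with P
C → e P: starts with e
P → P e: LEFT RECURSIVE (starts with P)
C → ε: starts with ε
P → f: starts with f

The grammar has direct left recursion on: P.

Answer: Yes, P is left-recursive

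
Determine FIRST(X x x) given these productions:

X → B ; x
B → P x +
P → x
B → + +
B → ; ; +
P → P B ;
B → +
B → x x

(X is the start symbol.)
FIRST sets of the non-terminals involved (from the grammar, by fixed-point iteration):
  FIRST(X) = { '+', ';', 'x' }

To compute FIRST(X x x), process the symbols left to right:
Symbol X is a non-terminal. Add FIRST(X) \ {ε} = { '+', ';', 'x' }
X is not nullable (ε ∉ FIRST(X)), so stop here.
FIRST(X x x) = { '+', ';', 'x' }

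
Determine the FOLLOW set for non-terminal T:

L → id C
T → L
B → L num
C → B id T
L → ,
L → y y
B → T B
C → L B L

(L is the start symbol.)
To compute FOLLOW(T), find every occurrence of T on a right-hand side N → α T β: add FIRST(β) \ {ε}, and if β is empty or nullable also add FOLLOW(N). Iterate to a fixed point.

In C → B id T: T is at the end, add FOLLOW(C)
In B → T B: T is followed by B, add FIRST(B) \ {ε} = { ',', 'id', 'y' }

The FOLLOW sets referred to above (computed the same way, to a fixed point):
  FOLLOW(C) = { $, ',', 'id', 'num', 'y' }

Taking the union: FOLLOW(T) = { $, ',', 'id', 'num', 'y' }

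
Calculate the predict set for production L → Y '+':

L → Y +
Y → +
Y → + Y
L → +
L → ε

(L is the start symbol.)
{ '+' }

PREDICT(L → Y '+') = (FIRST(RHS) \ {ε}) ∪ (FOLLOW(L) if ε ∈ FIRST(RHS), i.e. RHS ⇒* ε)
FIRST(Y) = { '+' }
FIRST(Y '+') = { '+' }
ε ∉ FIRST(Y '+'), so FOLLOW(L) is not added.
PREDICT(L → Y '+') = { '+' }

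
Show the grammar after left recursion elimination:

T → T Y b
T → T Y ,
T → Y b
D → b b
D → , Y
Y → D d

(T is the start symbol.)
T is directly left-recursive. The standard transformation for
  A → A α₁ | ... | A α_m | β₁ | ... | β_n
is
  A  → β₁ A' | ... | β_n A'
  A' → α₁ A' | ... | α_m A' | ε

T → Y b becomes T → Y b T'
T → T Y b becomes T' → Y b T'
T → T Y , becomes T' → Y , T'
Add T' → ε

Productions for other non-terminals are unchanged:
  D → b b
  D → , Y
  Y → D d

Resulting grammar:
T → Y b T'
T' → Y b T'
T' → Y , T'
T' → ε
D → b b
D → , Y
Y → D d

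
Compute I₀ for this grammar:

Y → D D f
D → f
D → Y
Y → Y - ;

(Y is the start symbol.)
First, augment the grammar with Y' → Y
I₀ = CLOSURE({ [Y' → . Y] }):
  [Y' → . Y] has the dot before Y: add [Y → . D D f], [Y → . Y - ;]
  [Y → . D D f] has the dot before D: add [D → . f], [D → . Y]
No further items can be added.

I₀ = { [D → . Y], [D → . f], [Y → . D D f], [Y → . Y - ;], [Y' → . Y] }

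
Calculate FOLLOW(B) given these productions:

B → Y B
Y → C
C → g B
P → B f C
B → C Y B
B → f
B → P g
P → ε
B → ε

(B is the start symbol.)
{ $, 'f', 'g' }

B is the start symbol, so $ ∈ FOLLOW(B).
In B → Y B: B is at the end; this adds FOLLOW(B) to itself — nothing new
In C → g B: B is at the end, add FOLLOW(C)
In P → B f C: B is followed by f C, add FIRST(f C) \ {ε} = { 'f' }
In B → C Y B: B is at the end; this adds FOLLOW(B) to itself — nothing new

The FOLLOW sets referred to above (computed the same way, to a fixed point):
  FOLLOW(C) = { $, 'f', 'g' }

Taking the union: FOLLOW(B) = { $, 'f', 'g' }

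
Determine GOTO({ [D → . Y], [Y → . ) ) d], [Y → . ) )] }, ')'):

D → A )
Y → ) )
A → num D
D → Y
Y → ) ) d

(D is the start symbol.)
GOTO(I, ')') = CLOSURE({ [A → αX.β] : [A → α.Xβ] ∈ I, X = ')' })

Items with dot before ')', with the dot advanced:
  [Y → . ) )] → [Y → ) . )]
  [Y → . ) ) d] → [Y → ) . ) d]
Closure adds nothing (no advanced item has the dot before a non-terminal).

GOTO = { [Y → ) . ) d], [Y → ) . )] }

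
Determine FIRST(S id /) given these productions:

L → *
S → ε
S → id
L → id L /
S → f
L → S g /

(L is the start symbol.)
{ 'f', 'id' }

FIRST sets of the non-terminals involved (from the grammar, by fixed-point iteration):
  FIRST(S) = { 'f', 'id', ε }

To compute FIRST(S id /), process the symbols left to right:
Symbol S is a non-terminal. Add FIRST(S) \ {ε} = { 'f', 'id' }
S is nullable (ε ∈ FIRST(S)), continue to the next symbol.
Symbol id is a terminal. Add 'id' and stop.
FIRST(S id /) = { 'f', 'id' }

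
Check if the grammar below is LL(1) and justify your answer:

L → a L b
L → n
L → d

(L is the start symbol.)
Yes, the grammar is LL(1).

For L:
  PREDICT(L → a L b) = { 'a' }
  PREDICT(L → n) = { 'n' }
  PREDICT(L → d) = { 'd' }

All predict sets are disjoint. The grammar IS LL(1).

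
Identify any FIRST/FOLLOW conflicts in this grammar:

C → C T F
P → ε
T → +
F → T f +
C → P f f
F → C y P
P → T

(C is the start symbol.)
Yes. P → T with FOLLOW(P) on { '+' }

Nullable non-terminals: P.
FIRST sets used below: FIRST(T) = { '+' }

P: nullable alternative(s) P → ε; FOLLOW(P) = { $, '+', 'f', 'y' }
  P → ε: FIRST \ {ε} = { } — this is the only nullable alternative, skip
  P → T: FIRST \ {ε} = { '+' } — overlaps FOLLOW(P) on { '+' }: CONFLICT

C, F, T have no nullable alternative, so no FIRST/FOLLOW check is needed there.

So the grammar has 1 FIRST/FOLLOW conflict (marked CONFLICT above).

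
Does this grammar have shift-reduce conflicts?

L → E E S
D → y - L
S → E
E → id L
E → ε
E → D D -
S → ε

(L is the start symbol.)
Yes — I0: [E → .] vs [D → . y - L]; I2: [E → .] vs [D → . y - L]; I4: [E → .] vs [D → . y - L]; I6: [E → .] vs [D → . y - L]; I9: [E → .] vs [D → . y - L]

A shift-reduce conflict occurs when an LR(0) state has both:
  - a complete (reduce) item [A → α .] (dot at the end), and
  - a shift item [B → β . c γ] (dot before a terminal).

Augment with L' → L and build the canonical LR(0) collection (I0 = CLOSURE({[L' → . L]}), then GOTO on every symbol after a dot until no new states appear). It has 14 states:
  I0: { [D → . y - L], [E → . D D -], [E → . id L], [E → .], [L → . E E S], [L' → . L] }  — shift, reduce
  I1: { [D → . y - L], [E → D . D -] }  — shift
  I2: { [D → . y - L], [E → . D D -], [E → . id L], [E → .], [L → E . E S] }  — shift, reduce
  I3: { [L' → L .] }  — accept
  I4: { [D → . y - L], [E → . D D -], [E → . id L], [E → .], [E → id . L], [L → . E E S] }  — shift, reduce
  I5: { [D → y . - L] }  — shift
  I6: { [D → . y - L], [D → y - . L], [E → . D D -], [E → . id L], [E → .], [L → . E E S] }  — shift, reduce
  I7: { [D → y - L .] }  — reduce
  I8: { [E → id L .] }  — reduce
  I9: { [D → . y - L], [E → . D D -], [E → . id L], [E → .], [L → E E . S], [S → . E], [S → .] }  — shift, 2 reduces
  I10: { [S → E .] }  — reduce
  I11: { [L → E E S .] }  — reduce
  I12: { [E → D D . -] }  — shift
  I13: { [E → D D - .] }  — reduce

I0 contains reduce item [E → .] and shift items [D → . y - L], [E → . id L] — shift-reduce conflict.
I2 contains reduce item [E → .] and shift items [D → . y - L], [E → . id L] — shift-reduce conflict.
I4 contains reduce item [E → .] and shift items [D → . y - L], [E → . id L] — shift-reduce conflict.
I6 contains reduce item [E → .] and shift items [D → . y - L], [E → . id L] — shift-reduce conflict.
I9 contains reduce items [E → .], [S → .] and shift items [D → . y - L], [E → . id L] — shift-reduce conflict.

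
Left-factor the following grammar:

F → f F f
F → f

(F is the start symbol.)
Left-factoring transforms A → αβ₁ | αβ₂ into A → αA' and A' → β₁ | β₂
(α is the longest common prefix among the alternatives). Repeat until
no nonterminal has two alternatives with a common prefix.

Round 1: F has alternatives sharing prefix 'f'. Introduce F': F → f F'
  Add: F' → F f
  Add: F' → ε

No remaining common prefixes — done.

Resulting grammar:
F → f F'
F' → F f
F' → ε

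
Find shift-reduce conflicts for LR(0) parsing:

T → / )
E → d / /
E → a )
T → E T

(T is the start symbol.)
No shift-reduce conflicts

A shift-reduce conflict occurs when an LR(0) state has both:
  - a complete (reduce) item [A → α .] (dot at the end), and
  - a shift item [B → β . c γ] (dot before a terminal).

Augment with T' → T and build the canonical LR(0) collection (I0 = CLOSURE({[T' → . T]}), then GOTO on every symbol after a dot until no new states appear). It has 11 states:
  I0: { [E → . a )], [E → . d / /], [T → . / )], [T → . E T], [T' → . T] }  — shift
  I1: { [T → / . )] }  — shift
  I2: { [E → . a )], [E → . d / /], [T → . / )], [T → . E T], [T → E . T] }  — shift
  I3: { [T' → T .] }  — accept
  I4: { [E → a . )] }  — shift
  I5: { [E → d . / /] }  — shift
  I6: { [E → d / . /] }  — shift
  I7: { [E → d / / .] }  — reduce
  I8: { [E → a ) .] }  — reduce
  I9: { [T → E T .] }  — reduce
  I10: { [T → / ) .] }  — reduce

No state contains both a complete item and a shift item.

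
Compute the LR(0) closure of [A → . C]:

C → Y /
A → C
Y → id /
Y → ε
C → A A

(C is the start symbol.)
Start with: [A → . C]
  [A → . C] has the dot before C: add [C → . Y /], [C → . A A]
  [C → . Y /] has the dot before Y: add [Y → . id /], [Y → .]
  [C → . A A] has the dot before A: all A-items already present
No further items can be added.

CLOSURE = { [A → . C], [C → . A A], [C → . Y /], [Y → . id /], [Y → .] }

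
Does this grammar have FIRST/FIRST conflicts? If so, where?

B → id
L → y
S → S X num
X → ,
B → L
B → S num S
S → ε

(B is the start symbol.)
FIRST sets of the non-terminals at (or reachable through a nullable prefix from) the front of some alternative:
  FIRST(L) = { 'y' }
  FIRST(S) = { ',', ε }
  FIRST(X) = { ',' }

Productions for B:
  B → id: FIRST = { 'id' }
  B → L: FIRST = { 'y' }
  B → S num S: FIRST = { ',', 'num' }
Productions for S:
  S → S X num: FIRST = { ',' }
  S → ε: FIRST = { ε }
L, X have only one production, so no FIRST/FIRST conflict is possible there.

All alternatives of each non-terminal have pairwise disjoint FIRST sets.

Answer: No FIRST/FIRST conflicts.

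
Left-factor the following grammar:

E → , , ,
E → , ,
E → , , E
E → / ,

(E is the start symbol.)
E → , , E'
E' → ,
E' → ε
E' → E
E → / ,

Left-factoring transforms A → αβ₁ | αβ₂ into A → αA' and A' → β₁ | β₂
(α is the longest common prefix among the alternatives). Repeat until
no nonterminal has two alternatives with a common prefix.

Round 1: E has alternatives sharing prefix ', ,'. Introduce E': E → , , E'
  Add: E' → ,
  Add: E' → ε
  Add: E' → E

No remaining common prefixes — done.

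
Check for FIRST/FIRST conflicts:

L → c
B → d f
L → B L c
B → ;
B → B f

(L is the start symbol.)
A FIRST/FIRST conflict occurs when two productions N → α and N → β for the same non-terminal have FIRST(α) ∩ FIRST(β) ≠ ∅ (with ε ∈ FIRST of a nullable right-hand side, so two nullable alternatives also conflict).

FIRST sets of the non-terminals at (or reachable through a nullable prefix from) the front of some alternative:
  FIRST(B) = { ';', 'd' }

Productions for L:
  L → c: FIRST = { 'c' }
  L → B L c: FIRST = { ';', 'd' }
Productions for B:
  B → d f: FIRST = { 'd' }
  B → ;: FIRST = { ';' }
  B → B f: FIRST = { ';', 'd' }

Conflict for B: B → d f and B → B f
  Overlap: { 'd' }
Conflict for B: B → ; and B → B f
  Overlap: { ';' }

Answer: Yes. B → d f / B → B f on { 'd' }; B → ';' / B → B f on { ';' }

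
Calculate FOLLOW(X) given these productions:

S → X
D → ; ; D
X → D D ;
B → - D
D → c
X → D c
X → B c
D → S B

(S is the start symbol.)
{ $, '-' }

To compute FOLLOW(X), find every occurrence of X on a right-hand side N → α X β: add FIRST(β) \ {ε}, and if β is empty or nullable also add FOLLOW(N). Iterate to a fixed point.

In S → X: X is at the end, add FOLLOW(S)

The FOLLOW sets referred to above (computed the same way, to a fixed point):
  FOLLOW(S) = { $, '-' }

Taking the union: FOLLOW(X) = { $, '-' }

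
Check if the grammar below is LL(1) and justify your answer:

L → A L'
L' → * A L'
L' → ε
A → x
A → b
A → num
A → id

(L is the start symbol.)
Yes, the grammar is LL(1).

Relevant sets:
  FOLLOW(L') = { $ }

For L':
  PREDICT(L' → '*' A L') = { '*' }
  PREDICT(L' → ε) = { $ }
For A:
  PREDICT(A → x) = { 'x' }
  PREDICT(A → b) = { 'b' }
  PREDICT(A → num) = { 'num' }
  PREDICT(A → id) = { 'id' }
L has a single production, so nothing to check there.

All predict sets are disjoint. The grammar IS LL(1).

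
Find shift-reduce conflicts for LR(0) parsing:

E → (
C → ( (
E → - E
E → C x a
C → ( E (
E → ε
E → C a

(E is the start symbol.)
Yes — I0: [E → .] vs [C → . ( (]; I1: [E → .] vs [C → . ( (]; I2: [E → .] vs [C → . ( (]; I9: [C → ( ( .] vs [C → . ( (]

Augment with E' → E and build the canonical LR(0) collection (I0 = CLOSURE({[E' → . E]}), then GOTO on every symbol after a dot until no new states appear). It has 12 states:
  I0: { [C → . ( (], [C → . ( E (], [E → . (], [E → . - E], [E → . C a], [E → . C x a], [E → .], [E' → . E] }  — shift, reduce
  I1: { [C → ( . (], [C → ( . E (], [C → . ( (], [C → . ( E (], [E → ( .], [E → . (], [E → . - E], [E → . C a], [E → . C x a], [E → .] }  — shift, 2 reduces
  I2: { [C → . ( (], [C → . ( E (], [E → - . E], [E → . (], [E → . - E], [E → . C a], [E → . C x a], [E → .] }  — shift, reduce
  I3: { [E → C . a], [E → C . x a] }  — shift
  I4: { [E' → E .] }  — accept
  I5: { [E → C a .] }  — reduce
  I6: { [E → C x . a] }  — shift
  I7: { [E → C x a .] }  — reduce
  I8: { [E → - E .] }  — reduce
  I9: { [C → ( ( .], [C → ( . (], [C → ( . E (], [C → . ( (], [C → . ( E (], [E → ( .], [E → . (], [E → . - E], [E → . C a], [E → . C x a], [E → .] }  — shift, 3 reduces
  I10: { [C → ( E . (] }  — shift
  I11: { [C → ( E ( .] }  — reduce

I0 contains reduce item [E → .] and shift items [C → . ( (], [C → . ( E (], [E → . (], [E → . - E] — shift-reduce conflict.
I1 contains reduce items [E → .], [E → ( .] and shift items [C → . ( (], [C → ( . (], [C → . ( E (], [E → . (], [E → . - E] — shift-reduce conflict.
I2 contains reduce item [E → .] and shift items [C → . ( (], [C → . ( E (], [E → . (], [E → . - E] — shift-reduce conflict.
I9 contains reduce items [C → ( ( .], [E → .], [E → ( .] and shift items [C → . ( (], [C → ( . (], [C → . ( E (], [E → . (], [E → . - E] — shift-reduce conflict.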